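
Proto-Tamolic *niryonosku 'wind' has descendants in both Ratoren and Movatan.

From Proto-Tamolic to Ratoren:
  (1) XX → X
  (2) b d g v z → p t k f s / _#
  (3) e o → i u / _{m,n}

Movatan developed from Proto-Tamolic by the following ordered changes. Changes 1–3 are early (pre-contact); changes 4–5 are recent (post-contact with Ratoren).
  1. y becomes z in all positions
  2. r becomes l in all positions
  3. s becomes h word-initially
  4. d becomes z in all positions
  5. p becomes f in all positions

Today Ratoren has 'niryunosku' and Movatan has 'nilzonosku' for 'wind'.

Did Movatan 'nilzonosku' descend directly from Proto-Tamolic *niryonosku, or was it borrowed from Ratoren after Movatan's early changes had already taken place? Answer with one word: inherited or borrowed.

If inherited, *niryonosku would pass through all of Movatan's changes:
Movatan: *niryonosku > nirzonosku > nilzonosku  (by unconditioned shift, unconditioned shift)
If borrowed from Ratoren 'niryunosku' after the early changes, it would undergo only the recent ones:
  rule 4 (unconditioned shift): no change (niryunosku)
  rule 5 (unconditioned shift): no change (niryunosku)
  ⇒ as a loan: niryunosku
Movatan 'nilzonosku' matches the inherited outcome exactly, so it is an inherited cognate, not a loan.

inherited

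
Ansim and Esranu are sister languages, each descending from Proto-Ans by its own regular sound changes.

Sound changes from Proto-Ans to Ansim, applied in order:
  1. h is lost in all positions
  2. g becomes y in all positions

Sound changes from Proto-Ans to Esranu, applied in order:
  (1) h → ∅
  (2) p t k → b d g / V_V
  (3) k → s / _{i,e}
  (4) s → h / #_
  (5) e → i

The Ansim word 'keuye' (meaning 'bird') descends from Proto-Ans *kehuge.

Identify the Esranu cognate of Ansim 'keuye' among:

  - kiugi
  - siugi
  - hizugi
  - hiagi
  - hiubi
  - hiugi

hiugi

Esranu: start from *kehuge.
  rule 1 (h-loss): kehuge → keuge
  rule 2: no change — keuge
  rule 3 (palatalisation): keuge → seuge
  rule 4 (debuccalisation): seuge → heuge
  rule 5 (vowel merger): heuge → hiugi
  ⇒ Esranu hiugi
The other candidates each miss or misapply at least one Esranu change.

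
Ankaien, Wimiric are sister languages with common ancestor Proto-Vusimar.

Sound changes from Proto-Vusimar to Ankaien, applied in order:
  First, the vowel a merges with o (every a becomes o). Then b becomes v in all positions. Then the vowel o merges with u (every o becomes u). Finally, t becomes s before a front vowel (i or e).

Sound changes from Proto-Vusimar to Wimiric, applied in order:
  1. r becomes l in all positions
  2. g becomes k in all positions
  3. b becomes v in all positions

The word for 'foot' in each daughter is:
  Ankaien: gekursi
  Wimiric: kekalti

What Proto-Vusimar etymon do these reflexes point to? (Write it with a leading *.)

Position 5: Ankaien has r, Wimiric has l. Ankaien preserves r here (none of its changes turn any other segment into r), so the proto-segment is *r.
Position 1: Ankaien has g, Wimiric has k. Ankaien preserves g here (none of its changes turn any other segment into g), so the proto-segment is *g.
Position 6: Ankaien has s, Wimiric has t. Wimiric preserves t here (none of its changes turn any other segment into t), so the proto-segment is *t.
This points to *gekarti. Verify forward in each daughter:
Ankaien: start from *gekarti.
  rule 1 (vowel merger): gekarti → gekorti
  rule 2: no change — gekorti
  rule 3 (vowel merger): gekorti → gekurti
  rule 4 (palatalisation): gekurti → gekursi
  ⇒ Ankaien gekursi
Wimiric: start from *gekarti.
  rule 1 (unconditioned shift): gekarti → gekalti
  rule 2 (unconditioned shift): gekalti → kekalti
  rule 3: no change — kekalti
  ⇒ Wimiric kekalti
*gekarti is the unique common source.

*gekarti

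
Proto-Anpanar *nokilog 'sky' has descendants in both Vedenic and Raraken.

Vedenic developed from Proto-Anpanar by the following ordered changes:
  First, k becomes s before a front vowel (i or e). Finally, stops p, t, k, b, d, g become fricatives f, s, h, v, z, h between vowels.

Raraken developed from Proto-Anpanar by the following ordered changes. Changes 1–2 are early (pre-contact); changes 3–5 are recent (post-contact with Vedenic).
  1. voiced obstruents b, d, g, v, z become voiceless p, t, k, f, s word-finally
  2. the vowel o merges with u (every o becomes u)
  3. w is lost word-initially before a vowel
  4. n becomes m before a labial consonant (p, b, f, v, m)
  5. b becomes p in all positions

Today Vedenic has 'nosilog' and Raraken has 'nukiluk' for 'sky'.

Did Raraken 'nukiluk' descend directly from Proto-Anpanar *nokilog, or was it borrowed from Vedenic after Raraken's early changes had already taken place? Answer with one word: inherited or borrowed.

inherited

If inherited, *nokilog would pass through all of Raraken's changes:
Raraken: start from *nokilog.
  rule 1 (final devoicing): nokilog → nokilok
  rule 2 (vowel merger): nokilok → nukiluk
  rule 3: no change — nukiluk
  rule 4: no change — nukiluk
  rule 5: no change — nukiluk
  ⇒ Raraken nukiluk
If borrowed from Vedenic 'nosilog' after the early changes, it would undergo only the recent ones:
  rule 3 (glide loss): no change (nosilog)
  rule 4 (nasal place assimilation): no change (nosilog)
  rule 5 (unconditioned shift): no change (nosilog)
  ⇒ as a loan: nosilog
Raraken 'nukiluk' matches the inherited outcome exactly, so it is an inherited cognate, not a loan.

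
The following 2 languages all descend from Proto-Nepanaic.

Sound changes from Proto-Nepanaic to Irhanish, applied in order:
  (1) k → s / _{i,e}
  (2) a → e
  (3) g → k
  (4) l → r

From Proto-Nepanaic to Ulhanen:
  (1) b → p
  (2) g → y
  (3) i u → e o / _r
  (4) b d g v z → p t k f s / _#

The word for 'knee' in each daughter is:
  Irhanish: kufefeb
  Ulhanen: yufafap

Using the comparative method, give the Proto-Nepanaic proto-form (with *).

*gufafab

Position 1: Irhanish has k, Ulhanen has y. Taking the neighbouring segments as reconstructed: Irhanish k could go back to *k or *g; Ulhanen y could go back to *g or *y — the one source consistent with every daughter is *g.
Position 6: Irhanish has e, Ulhanen has a. Ulhanen preserves a here (none of its changes turn any other segment into a), so the proto-segment is *a.
Position 7: Irhanish has b, Ulhanen has p. Irhanish preserves b here (none of its changes turn any other segment into b), so the proto-segment is *b.
This points to *gufafab. Verify forward in each daughter:
Irhanish: start from *gufafab.
  rule 1: no change — gufafab
  rule 2 (vowel merger): gufafab → gufefeb
  rule 3 (unconditioned shift): gufefeb → kufefeb
  rule 4: no change — kufefeb
  ⇒ Irhanish kufefeb
Ulhanen: start from *gufafab.
  rule 1 (unconditioned shift): gufafab → gufafap
  rule 2 (unconditioned shift): gufafap → yufafap
  rule 3: no change — yufafap
  rule 4: no change — yufafap
  ⇒ Ulhanen yufafap
Only *gufafab yields all of Irhanish kufefeb, Ulhanen yufafap.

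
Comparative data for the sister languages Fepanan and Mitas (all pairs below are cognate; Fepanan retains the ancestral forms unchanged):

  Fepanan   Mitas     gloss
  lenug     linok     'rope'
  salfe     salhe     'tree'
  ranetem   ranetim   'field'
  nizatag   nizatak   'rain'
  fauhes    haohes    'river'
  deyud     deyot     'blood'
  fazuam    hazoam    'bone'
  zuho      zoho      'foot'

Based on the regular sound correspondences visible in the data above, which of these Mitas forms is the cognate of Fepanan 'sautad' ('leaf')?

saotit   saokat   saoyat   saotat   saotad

saotat

fauhes ~ haohes — Fepanan u corresponds to Mitas o after a vowel, before a consonant other than r, m, n, p, b, f, v.
deyud ~ deyot — Fepanan d corresponds to Mitas t word-finally.
Applying these to Fepanan 'sautad':
  sautad → saotad   (u→o after a vowel, before a consonant other than r, m, n, p, b, f, v)
  saotad → saotat   (d→t word-finally)
So the Mitas cognate is 'saotat'.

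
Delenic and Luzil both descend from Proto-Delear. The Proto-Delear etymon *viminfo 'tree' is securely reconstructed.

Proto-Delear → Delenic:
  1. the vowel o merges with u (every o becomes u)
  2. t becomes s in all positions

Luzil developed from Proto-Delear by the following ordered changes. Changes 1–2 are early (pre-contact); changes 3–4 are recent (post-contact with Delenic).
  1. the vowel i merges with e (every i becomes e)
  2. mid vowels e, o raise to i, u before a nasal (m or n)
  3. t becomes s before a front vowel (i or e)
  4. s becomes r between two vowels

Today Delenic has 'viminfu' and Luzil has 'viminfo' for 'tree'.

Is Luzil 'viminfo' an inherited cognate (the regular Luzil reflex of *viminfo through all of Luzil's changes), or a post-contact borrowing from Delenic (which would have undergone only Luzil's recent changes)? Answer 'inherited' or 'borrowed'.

inherited

If inherited, *viminfo would pass through all of Luzil's changes:
Luzil: start from *viminfo.
  rule 1 (vowel merger): viminfo → vemenfo
  rule 2 (pre-nasal raising): vemenfo → viminfo
  rule 3: no change — viminfo
  rule 4: no change — viminfo
  ⇒ Luzil viminfo
If borrowed from Delenic 'viminfu' after the early changes, it would undergo only the recent ones:
  rule 3 (palatalisation): no change (viminfu)
  rule 4 (rhotacism): no change (viminfu)
  ⇒ as a loan: viminfu
Luzil 'viminfo' matches the inherited outcome exactly, so it is an inherited cognate, not a loan.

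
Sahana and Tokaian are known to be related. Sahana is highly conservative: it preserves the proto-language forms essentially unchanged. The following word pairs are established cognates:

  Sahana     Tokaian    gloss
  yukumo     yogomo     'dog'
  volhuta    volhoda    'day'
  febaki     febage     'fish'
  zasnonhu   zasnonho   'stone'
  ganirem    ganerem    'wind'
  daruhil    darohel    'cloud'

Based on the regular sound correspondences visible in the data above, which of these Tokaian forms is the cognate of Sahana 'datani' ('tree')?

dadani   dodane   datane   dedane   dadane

volhuta ~ volhoda — Sahana t corresponds to Tokaian d between vowels (before a back vowel).
febaki ~ febage — Sahana i corresponds to Tokaian e word-finally.
Applying these to Sahana 'datani':
  datani → dadani   (t→d between vowels (before a back vowel))
  dadani → dadane   (i→e word-finally)
So the Tokaian cognate is 'dadane'.

dadane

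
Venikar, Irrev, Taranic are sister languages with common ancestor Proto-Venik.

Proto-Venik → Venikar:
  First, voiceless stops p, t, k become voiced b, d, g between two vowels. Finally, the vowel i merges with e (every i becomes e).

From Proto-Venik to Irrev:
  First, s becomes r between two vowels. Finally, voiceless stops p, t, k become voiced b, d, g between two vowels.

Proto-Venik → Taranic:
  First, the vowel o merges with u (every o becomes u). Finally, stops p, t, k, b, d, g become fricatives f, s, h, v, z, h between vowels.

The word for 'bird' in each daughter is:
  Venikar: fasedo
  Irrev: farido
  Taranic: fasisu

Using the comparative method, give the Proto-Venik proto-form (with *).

Position 3: Venikar has s, Irrev has r, Taranic has s. Venikar preserves s here (none of its changes turn any other segment into s), so the proto-segment is *s.
Position 4: Venikar has e, Irrev has i, Taranic has i. Irrev preserves i here (none of its changes turn any other segment into i), so the proto-segment is *i.
Verify the candidate proto-form against each daughter:
Venikar: *fasito
  fasito → fasido   [intervocalic voicing]
  fasido → fasedo   [vowel merger]
  giving Venikar fasedo.
Irrev: *fasito
  fasito → farito   [rhotacism]
  farito → farido   [intervocalic voicing]
  giving Irrev farido.
Taranic: start from *fasito.
  rule 1 (vowel merger): fasito → fasitu
  rule 2 (intervocalic lenition): fasitu → fasisu
  ⇒ Taranic fasisu
No other proto-form is consistent with every reflex, so the reconstruction is *fasito.

*fasito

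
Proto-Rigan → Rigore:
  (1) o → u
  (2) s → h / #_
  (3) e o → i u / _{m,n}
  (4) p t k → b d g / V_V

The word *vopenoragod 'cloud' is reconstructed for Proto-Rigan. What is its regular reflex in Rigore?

Rigore: *vopenoragod
  vopenoragod → vupenuragud   [vowel merger]
  vupenuragud (rule 2 does not apply)
  vupenuragud → vupinuragud   [pre-nasal raising]
  vupinuragud → vubinuragud   [intervocalic voicing]
  giving Rigore vubinuragud.

vubinuragud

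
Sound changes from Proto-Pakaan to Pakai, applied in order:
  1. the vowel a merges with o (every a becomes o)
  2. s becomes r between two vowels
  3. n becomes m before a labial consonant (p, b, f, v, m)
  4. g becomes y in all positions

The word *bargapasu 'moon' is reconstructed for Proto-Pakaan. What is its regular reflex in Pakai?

boryoporu

Pakai: start from *bargapasu.
  rule 1 (vowel merger): bargapasu → borgoposu
  rule 2 (rhotacism): borgoposu → borgoporu
  rule 3: no change — borgoporu
  rule 4 (unconditioned shift): borgoporu → boryoporu
  ⇒ Pakai boryoporu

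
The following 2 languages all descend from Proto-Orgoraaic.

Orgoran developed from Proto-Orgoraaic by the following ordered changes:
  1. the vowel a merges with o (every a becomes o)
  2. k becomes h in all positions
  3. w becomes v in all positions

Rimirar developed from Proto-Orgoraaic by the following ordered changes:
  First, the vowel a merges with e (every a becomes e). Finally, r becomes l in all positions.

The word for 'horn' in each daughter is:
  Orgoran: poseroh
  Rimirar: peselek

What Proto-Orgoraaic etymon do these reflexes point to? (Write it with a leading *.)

*paserak

Position 5: Orgoran has r, Rimirar has l. Orgoran preserves r here (none of its changes turn any other segment into r), so the proto-segment is *r.
Position 7: Orgoran has h, Rimirar has k. Rimirar preserves k here (none of its changes turn any other segment into k), so the proto-segment is *k.
Position 6: Orgoran has o, Rimirar has e. Taking the neighbouring segments as reconstructed: Orgoran o could go back to *a or *o; Rimirar e could go back to *a or *e — the one source consistent with every daughter is *a.
Verify the candidate proto-form against each daughter:
Orgoran: start from *paserak.
  rule 1 (vowel merger): paserak → poserok
  rule 2 (unconditioned shift): poserok → poseroh
  rule 3: no change — poseroh
  ⇒ Orgoran poseroh
Rimirar: *paserak > peserek > peselek  (by vowel merger, unconditioned shift)
*paserak is the unique common source.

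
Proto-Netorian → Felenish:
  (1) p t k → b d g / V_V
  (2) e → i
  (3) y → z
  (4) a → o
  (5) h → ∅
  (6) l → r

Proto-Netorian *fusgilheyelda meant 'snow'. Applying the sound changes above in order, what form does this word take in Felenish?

fusgirizirdo

Felenish: start from *fusgilheyelda.
  rule 1: no change — fusgilheyelda
  rule 2 (vowel merger): fusgilheyelda → fusgilhiyilda
  rule 3 (unconditioned shift): fusgilhiyilda → fusgilhizilda
  rule 4 (vowel merger): fusgilhizilda → fusgilhizildo
  rule 5 (h-loss): fusgilhizildo → fusgilizildo
  rule 6 (unconditioned shift): fusgilizildo → fusgirizirdo
  ⇒ Felenish fusgirizirdo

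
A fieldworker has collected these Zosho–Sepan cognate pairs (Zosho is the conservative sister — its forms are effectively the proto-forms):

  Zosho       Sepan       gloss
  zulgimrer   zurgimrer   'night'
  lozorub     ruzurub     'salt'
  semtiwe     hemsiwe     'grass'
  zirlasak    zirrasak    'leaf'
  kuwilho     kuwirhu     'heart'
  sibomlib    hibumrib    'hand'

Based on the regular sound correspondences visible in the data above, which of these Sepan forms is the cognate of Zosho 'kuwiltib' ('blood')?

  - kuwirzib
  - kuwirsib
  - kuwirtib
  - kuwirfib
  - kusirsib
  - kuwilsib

zulgimrer ~ zurgimrer, kuwilho ~ kuwirhu — Zosho l corresponds to Sepan r after a vowel, before a consonant other than r, m, n, p, b, f, v.
semtiwe ~ hemsiwe — Zosho t corresponds to Sepan s after a consonant, before a front vowel.
Applying these to Zosho 'kuwiltib':
  kuwiltib → kuwirtib   (l→r after a vowel, before a consonant other than r, m, n, p, b, f, v)
  kuwirtib → kuwirsib   (t→s after a consonant, before a front vowel)
So the Sepan cognate is 'kuwirsib'.

kuwirsib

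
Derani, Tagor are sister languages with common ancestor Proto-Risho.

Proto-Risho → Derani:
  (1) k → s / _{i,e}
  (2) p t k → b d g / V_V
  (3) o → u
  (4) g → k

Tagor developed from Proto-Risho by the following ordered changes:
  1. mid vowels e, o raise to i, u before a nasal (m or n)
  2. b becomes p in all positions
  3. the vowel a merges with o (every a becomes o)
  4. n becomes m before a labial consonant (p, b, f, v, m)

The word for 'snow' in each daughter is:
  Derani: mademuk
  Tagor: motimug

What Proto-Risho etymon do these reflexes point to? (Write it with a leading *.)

Position 3: Derani has d, Tagor has t. Tagor preserves t here (none of its changes turn any other segment into t), so the proto-segment is *t.
Position 4: Derani has e, Tagor has i. Derani preserves e here (none of its changes turn any other segment into e), so the proto-segment is *e.
Position 7: Derani has k, Tagor has g. Tagor preserves g here (none of its changes turn any other segment into g), so the proto-segment is *g.
Verify the candidate proto-form against each daughter:
Derani: start from *matemug.
  rule 1: no change — matemug
  rule 2 (intervocalic voicing): matemug → mademug
  rule 3: no change — mademug
  rule 4 (unconditioned shift): mademug → mademuk
  ⇒ Derani mademuk
Tagor: start from *matemug.
  rule 1 (pre-nasal raising): matemug → matimug
  rule 2: no change — matimug
  rule 3 (vowel merger): matimug → motimug
  rule 4: no change — motimug
  ⇒ Tagor motimug
*matemug is the unique common source.

*matemug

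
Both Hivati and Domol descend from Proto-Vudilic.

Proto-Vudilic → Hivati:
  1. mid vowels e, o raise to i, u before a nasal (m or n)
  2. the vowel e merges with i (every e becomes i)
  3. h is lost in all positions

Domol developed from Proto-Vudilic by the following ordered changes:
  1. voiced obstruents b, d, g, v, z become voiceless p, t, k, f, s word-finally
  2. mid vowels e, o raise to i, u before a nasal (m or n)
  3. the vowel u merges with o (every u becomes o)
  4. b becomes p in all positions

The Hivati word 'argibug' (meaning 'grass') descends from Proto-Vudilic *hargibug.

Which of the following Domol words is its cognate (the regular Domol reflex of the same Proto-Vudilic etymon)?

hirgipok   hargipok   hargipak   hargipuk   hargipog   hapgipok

Domol: start from *hargibug.
  rule 1 (final devoicing): hargibug → hargibuk
  rule 2: no change — hargibuk
  rule 3 (vowel merger): hargibuk → hargibok
  rule 4 (unconditioned shift): hargibok → hargipok
  ⇒ Domol hargipok

hargipok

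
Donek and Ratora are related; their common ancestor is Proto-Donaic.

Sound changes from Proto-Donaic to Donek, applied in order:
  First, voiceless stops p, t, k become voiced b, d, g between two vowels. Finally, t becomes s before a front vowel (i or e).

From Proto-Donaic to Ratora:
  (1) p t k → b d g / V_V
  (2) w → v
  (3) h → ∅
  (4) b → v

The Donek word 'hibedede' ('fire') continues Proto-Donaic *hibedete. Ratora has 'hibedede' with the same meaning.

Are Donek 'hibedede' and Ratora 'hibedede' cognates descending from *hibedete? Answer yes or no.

no

Derive the expected Ratora reflex of *hibedete:
Ratora: start from *hibedete.
  rule 1 (intervocalic voicing): hibedete → hibedede
  rule 2: no change — hibedede
  rule 3 (h-loss): hibedede → ibedede
  rule 4 (unconditioned shift): ibedede → ivedede
  ⇒ Ratora ivedede
The regular Ratora reflex would be 'ivedede', but the attested form is 'hibedede'. The correspondence is irregular, so they are not cognates (the Ratora form has a different source).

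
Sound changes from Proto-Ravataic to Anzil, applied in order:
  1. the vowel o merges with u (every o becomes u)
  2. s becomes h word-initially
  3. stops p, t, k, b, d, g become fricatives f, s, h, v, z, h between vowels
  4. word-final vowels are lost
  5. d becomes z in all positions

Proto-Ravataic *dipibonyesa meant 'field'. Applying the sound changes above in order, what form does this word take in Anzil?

zifivunyes

Anzil: *dipibonyesa > dipibunyesa > difivunyesa > difivunyes > zifivunyes  (by vowel merger, intervocalic lenition, apocope, unconditioned shift)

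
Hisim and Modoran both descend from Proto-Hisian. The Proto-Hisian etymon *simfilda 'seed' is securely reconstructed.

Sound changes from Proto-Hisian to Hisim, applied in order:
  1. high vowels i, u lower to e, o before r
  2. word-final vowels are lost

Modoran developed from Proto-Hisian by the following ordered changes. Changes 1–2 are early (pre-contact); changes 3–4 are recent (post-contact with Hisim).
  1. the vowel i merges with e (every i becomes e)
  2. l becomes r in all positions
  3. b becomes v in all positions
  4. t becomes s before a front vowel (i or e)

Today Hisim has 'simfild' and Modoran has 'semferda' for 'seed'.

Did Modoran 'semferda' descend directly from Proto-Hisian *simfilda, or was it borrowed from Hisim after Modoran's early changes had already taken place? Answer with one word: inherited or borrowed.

inherited

If inherited, *simfilda would pass through all of Modoran's changes:
Modoran: *simfilda > semfelda > semferda  (by vowel merger, unconditioned shift)
If borrowed from Hisim 'simfild' after the early changes, it would undergo only the recent ones:
  rule 3 (unconditioned shift): no change (simfild)
  rule 4 (palatalisation): no change (simfild)
  ⇒ as a loan: simfild
Modoran 'semferda' matches the inherited outcome exactly, so it is an inherited cognate, not a loan.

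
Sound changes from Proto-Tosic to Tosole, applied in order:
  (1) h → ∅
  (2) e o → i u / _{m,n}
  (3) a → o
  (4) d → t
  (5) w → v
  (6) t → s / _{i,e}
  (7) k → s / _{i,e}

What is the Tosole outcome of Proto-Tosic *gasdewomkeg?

Tosole: *gasdewomkeg > gasdewumkeg > gosdewumkeg > gostewumkeg > gostevumkeg > gossevumkeg > gossevumseg  (by pre-nasal raising, vowel merger, unconditioned shift, unconditioned shift, palatalisation, palatalisation)

gossevumseg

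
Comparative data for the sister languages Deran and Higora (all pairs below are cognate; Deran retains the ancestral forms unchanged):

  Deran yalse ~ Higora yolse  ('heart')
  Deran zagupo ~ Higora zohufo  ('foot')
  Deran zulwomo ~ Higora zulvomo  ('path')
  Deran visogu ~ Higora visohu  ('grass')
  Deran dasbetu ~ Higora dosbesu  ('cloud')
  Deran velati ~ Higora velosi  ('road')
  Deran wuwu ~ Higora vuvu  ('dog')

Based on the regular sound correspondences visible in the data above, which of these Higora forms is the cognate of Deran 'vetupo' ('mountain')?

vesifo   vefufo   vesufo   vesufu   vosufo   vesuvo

vesufo

dasbetu ~ dosbesu — Deran t corresponds to Higora s between vowels (before a back vowel).
zagupo ~ zohufo — Deran p corresponds to Higora f between vowels (before a back vowel).
Applying these to Deran 'vetupo':
  vetupo → vesupo   (t→s between vowels (before a back vowel))
  vesupo → vesufo   (p→f between vowels (before a back vowel))
So the Higora cognate is 'vesufo'.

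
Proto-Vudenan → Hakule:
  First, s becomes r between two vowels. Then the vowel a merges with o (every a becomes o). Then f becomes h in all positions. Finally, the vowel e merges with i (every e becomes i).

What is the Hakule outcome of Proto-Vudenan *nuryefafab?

nuryihohob

Hakule: *nuryefafab > nuryefofob > nuryehohob > nuryihohob  (by vowel merger, unconditioned shift, vowel merger)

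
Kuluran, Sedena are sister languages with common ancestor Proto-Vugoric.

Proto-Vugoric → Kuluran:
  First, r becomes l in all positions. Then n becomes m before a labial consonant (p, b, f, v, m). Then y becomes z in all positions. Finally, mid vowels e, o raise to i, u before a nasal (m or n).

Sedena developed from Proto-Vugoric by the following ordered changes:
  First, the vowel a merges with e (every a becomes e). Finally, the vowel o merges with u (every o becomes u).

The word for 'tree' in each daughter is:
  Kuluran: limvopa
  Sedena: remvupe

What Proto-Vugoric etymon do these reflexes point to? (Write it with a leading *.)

Position 7: Kuluran has a, Sedena has e. Kuluran preserves a here (none of its changes turn any other segment into a), so the proto-segment is *a.
Position 1: Kuluran has l, Sedena has r. Sedena preserves r here (none of its changes turn any other segment into r), so the proto-segment is *r.
Continuing position by position gives *remvopa; check it forward:
Kuluran: *remvopa > lemvopa > limvopa  (by unconditioned shift, pre-nasal raising)
Sedena: *remvopa
  remvopa → remvope   [vowel merger]
  remvope → remvupe   [vowel merger]
  giving Sedena remvupe.
*remvopa is the unique common source.

*remvopa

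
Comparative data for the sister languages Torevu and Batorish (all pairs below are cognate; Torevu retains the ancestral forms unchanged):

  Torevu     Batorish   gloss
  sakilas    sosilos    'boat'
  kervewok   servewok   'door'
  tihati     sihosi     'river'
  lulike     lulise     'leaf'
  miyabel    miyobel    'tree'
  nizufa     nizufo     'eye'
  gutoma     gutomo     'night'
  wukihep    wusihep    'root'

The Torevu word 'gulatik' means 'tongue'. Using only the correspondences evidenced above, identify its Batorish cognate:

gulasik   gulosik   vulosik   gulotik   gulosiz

sakilas ~ sosilos, tihati ~ sihosi — Torevu a corresponds to Batorish o after a consonant, before a consonant other than r, m, n, p, b, f, v.
tihati ~ sihosi — Torevu t corresponds to Batorish s between vowels (before a front vowel).
Applying these to Torevu 'gulatik':
  gulatik → gulotik   (a→o after a consonant, before a consonant other than r, m, n, p, b, f, v)
  gulotik → gulosik   (t→s between vowels (before a front vowel))
So the Batorish cognate is 'gulosik'.

gulosik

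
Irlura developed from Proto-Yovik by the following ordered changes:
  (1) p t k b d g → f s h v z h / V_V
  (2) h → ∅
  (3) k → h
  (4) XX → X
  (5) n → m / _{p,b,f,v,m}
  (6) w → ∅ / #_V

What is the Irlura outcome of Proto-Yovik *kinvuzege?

Irlura: start from *kinvuzege.
  rule 1 (intervocalic lenition): kinvuzege → kinvuzehe
  rule 2 (h-loss): kinvuzehe → kinvuzee
  rule 3 (unconditioned shift): kinvuzee → hinvuzee
  rule 4 (degemination): hinvuzee → hinvuze
  rule 5 (nasal place assimilation): hinvuze → himvuze
  rule 6: no change — himvuze
  ⇒ Irlura himvuze

himvuze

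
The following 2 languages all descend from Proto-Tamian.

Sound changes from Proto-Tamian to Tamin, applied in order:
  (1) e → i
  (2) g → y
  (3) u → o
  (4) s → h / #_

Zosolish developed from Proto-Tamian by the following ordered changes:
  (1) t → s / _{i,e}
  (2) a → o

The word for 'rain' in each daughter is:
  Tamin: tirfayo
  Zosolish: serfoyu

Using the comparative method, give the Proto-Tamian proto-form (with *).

*terfayu

Position 2: Tamin has i, Zosolish has e. Zosolish preserves e here (none of its changes turn any other segment into e), so the proto-segment is *e.
Position 5: Tamin has a, Zosolish has o. Tamin preserves a here (none of its changes turn any other segment into a), so the proto-segment is *a.
This points to *terfayu. Verify forward in each daughter:
Tamin: start from *terfayu.
  rule 1 (vowel merger): terfayu → tirfayu
  rule 2: no change — tirfayu
  rule 3 (vowel merger): tirfayu → tirfayo
  rule 4: no change — tirfayo
  ⇒ Tamin tirfayo
Zosolish: *terfayu > serfayu > serfoyu  (by palatalisation, vowel merger)
Only *terfayu yields all of Tamin tirfayo, Zosolish serfoyu.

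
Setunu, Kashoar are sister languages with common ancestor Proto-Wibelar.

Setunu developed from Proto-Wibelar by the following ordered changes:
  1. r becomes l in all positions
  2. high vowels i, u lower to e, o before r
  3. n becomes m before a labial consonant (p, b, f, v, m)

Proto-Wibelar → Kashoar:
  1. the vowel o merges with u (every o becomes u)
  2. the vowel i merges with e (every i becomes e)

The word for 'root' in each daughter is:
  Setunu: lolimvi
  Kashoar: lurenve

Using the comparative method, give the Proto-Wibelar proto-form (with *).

Position 7: Setunu has i, Kashoar has e. Setunu preserves i here (none of its changes turn any other segment into i), so the proto-segment is *i.
Position 2: Setunu has o, Kashoar has u. Taking the neighbouring segments as reconstructed: Setunu o can only go back to *o; Kashoar u could go back to *o or *u — the one source consistent with every daughter is *o.
Position 4: Setunu has i, Kashoar has e. Setunu preserves i here (none of its changes turn any other segment into i), so the proto-segment is *i.
This points to *lorinvi. Verify forward in each daughter:
Setunu: *lorinvi
  lorinvi → lolinvi   [unconditioned shift]
  lolinvi (rule 2 does not apply)
  lolinvi → lolimvi   [nasal place assimilation]
  giving Setunu lolimvi.
Kashoar: start from *lorinvi.
  rule 1 (vowel merger): lorinvi → lurinvi
  rule 2 (vowel merger): lurinvi → lurenve
  ⇒ Kashoar lurenve
*lorinvi is the unique common source.

*lorinvi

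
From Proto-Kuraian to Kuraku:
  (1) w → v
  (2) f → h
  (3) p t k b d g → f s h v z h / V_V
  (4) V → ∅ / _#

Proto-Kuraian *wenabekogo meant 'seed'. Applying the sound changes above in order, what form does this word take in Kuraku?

Kuraku: start from *wenabekogo.
  rule 1 (unconditioned shift): wenabekogo → venabekogo
  rule 2: no change — venabekogo
  rule 3 (intervocalic lenition): venabekogo → venavehoho
  rule 4 (apocope): venavehoho → venavehoh
  ⇒ Kuraku venavehoh

venavehoh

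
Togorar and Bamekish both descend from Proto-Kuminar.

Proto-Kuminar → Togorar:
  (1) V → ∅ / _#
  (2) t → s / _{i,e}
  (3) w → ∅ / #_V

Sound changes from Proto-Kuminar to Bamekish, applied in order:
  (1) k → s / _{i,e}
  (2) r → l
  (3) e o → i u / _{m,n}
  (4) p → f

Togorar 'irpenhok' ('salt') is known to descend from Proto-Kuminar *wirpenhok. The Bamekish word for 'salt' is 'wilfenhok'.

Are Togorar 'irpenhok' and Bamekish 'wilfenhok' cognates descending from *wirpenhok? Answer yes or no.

no

Derive the expected Bamekish reflex of *wirpenhok:
Bamekish: start from *wirpenhok.
  rule 1: no change — wirpenhok
  rule 2 (unconditioned shift): wirpenhok → wilpenhok
  rule 3 (pre-nasal raising): wilpenhok → wilpinhok
  rule 4 (unconditioned shift): wilpinhok → wilfinhok
  ⇒ Bamekish wilfinhok
The regular Bamekish reflex would be 'wilfinhok', but the attested form is 'wilfenhok'. The correspondence is irregular, so they are not cognates (the Bamekish form has a different source).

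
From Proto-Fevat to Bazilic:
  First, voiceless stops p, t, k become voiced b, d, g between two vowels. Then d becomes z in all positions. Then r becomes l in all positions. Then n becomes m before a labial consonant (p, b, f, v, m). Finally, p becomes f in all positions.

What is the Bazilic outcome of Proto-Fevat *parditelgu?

Bazilic: *parditelgu
  parditelgu → pardidelgu   [intervocalic voicing]
  pardidelgu → parzizelgu   [unconditioned shift]
  parzizelgu → palzizelgu   [unconditioned shift]
  palzizelgu (rule 4 does not apply)
  palzizelgu → falzizelgu   [unconditioned shift]
  giving Bazilic falzizelgu.

falzizelgu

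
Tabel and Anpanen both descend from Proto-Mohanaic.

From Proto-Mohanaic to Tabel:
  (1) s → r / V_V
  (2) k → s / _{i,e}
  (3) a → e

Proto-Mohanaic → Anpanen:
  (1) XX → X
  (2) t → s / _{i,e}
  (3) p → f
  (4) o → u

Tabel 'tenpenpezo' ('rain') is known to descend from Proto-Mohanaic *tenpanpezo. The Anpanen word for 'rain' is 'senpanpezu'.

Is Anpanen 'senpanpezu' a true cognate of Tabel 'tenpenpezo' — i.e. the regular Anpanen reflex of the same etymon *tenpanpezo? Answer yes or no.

no

Derive the expected Anpanen reflex of *tenpanpezo:
Anpanen: *tenpanpezo > senpanpezo > senfanfezo > senfanfezu  (by palatalisation, unconditioned shift, vowel merger)
The regular Anpanen reflex would be 'senfanfezu', but the attested form is 'senpanpezu'. The correspondence is irregular, so they are not cognates (the Anpanen form has a different source).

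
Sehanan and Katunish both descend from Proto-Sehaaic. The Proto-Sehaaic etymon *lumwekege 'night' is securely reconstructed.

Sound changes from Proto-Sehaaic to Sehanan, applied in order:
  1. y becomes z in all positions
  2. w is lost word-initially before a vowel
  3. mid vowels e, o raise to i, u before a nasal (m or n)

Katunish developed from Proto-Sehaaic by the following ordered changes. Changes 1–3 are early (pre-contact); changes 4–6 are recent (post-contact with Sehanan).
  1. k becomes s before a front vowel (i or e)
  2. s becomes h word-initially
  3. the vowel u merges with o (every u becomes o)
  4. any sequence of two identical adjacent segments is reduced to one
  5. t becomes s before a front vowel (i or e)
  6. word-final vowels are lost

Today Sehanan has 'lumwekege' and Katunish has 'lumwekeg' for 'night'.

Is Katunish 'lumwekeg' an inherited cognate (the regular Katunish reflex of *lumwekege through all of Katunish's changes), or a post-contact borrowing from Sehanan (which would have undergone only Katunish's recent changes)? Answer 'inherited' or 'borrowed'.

borrowed

If inherited, *lumwekege would pass through all of Katunish's changes:
Katunish: start from *lumwekege.
  rule 1 (palatalisation): lumwekege → lumwesege
  rule 2: no change — lumwesege
  rule 3 (vowel merger): lumwesege → lomwesege
  rule 4: no change — lomwesege
  rule 5: no change — lomwesege
  rule 6 (apocope): lomwesege → lomweseg
  ⇒ Katunish lomweseg
If borrowed from Sehanan 'lumwekege' after the early changes, it would undergo only the recent ones:
  rule 4 (degemination): no change (lumwekege)
  rule 5 (palatalisation): no change (lumwekege)
  rule 6 (apocope): lumwekege → lumwekeg
  ⇒ as a loan: lumwekeg
Katunish 'lumwekeg' matches the loan outcome 'lumwekeg', not the inherited 'lomweseg' — it skipped the early Katunish changes, so it was borrowed from Sehanan.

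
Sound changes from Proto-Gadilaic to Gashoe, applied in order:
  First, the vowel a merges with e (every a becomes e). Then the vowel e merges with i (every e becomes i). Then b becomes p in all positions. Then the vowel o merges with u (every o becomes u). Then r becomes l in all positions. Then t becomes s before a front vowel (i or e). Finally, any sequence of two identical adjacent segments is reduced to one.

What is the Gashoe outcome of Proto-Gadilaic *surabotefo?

sulipusifu

Gashoe: *surabotefo > surebotefo > suribotifo > suripotifo > suriputifu > suliputifu > sulipusifu  (by vowel merger, vowel merger, unconditioned shift, vowel merger, unconditioned shift, palatalisation)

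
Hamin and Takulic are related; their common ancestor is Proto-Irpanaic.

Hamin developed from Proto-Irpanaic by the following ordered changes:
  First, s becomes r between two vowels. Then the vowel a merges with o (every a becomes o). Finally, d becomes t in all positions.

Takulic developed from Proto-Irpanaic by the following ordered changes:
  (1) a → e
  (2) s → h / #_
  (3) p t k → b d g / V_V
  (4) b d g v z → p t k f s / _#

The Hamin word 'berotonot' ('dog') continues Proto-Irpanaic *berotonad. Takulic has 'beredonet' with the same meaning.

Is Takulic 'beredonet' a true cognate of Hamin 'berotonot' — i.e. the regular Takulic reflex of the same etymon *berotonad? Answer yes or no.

Derive the expected Takulic reflex of *berotonad:
Takulic: *berotonad > berotoned > berodoned > berodonet  (by vowel merger, intervocalic voicing, final devoicing)
The regular Takulic reflex would be 'berodonet', but the attested form is 'beredonet'. The correspondence is irregular, so they are not cognates (the Takulic form has a different source).

no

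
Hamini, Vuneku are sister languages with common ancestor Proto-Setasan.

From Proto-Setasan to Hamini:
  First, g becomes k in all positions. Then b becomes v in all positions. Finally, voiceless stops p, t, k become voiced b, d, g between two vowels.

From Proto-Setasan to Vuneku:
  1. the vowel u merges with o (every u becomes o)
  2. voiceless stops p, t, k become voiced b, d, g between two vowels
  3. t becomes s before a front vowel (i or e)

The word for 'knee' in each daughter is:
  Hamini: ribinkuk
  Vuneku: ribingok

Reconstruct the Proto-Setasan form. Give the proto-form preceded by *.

*ripinguk

Position 6: Hamini has k, Vuneku has g. Taking the neighbouring segments as reconstructed: Hamini k could go back to *k or *g; Vuneku g can only go back to *g — the one source consistent with every daughter is *g.
Position 3: Hamini has b, Vuneku has b. In Hamini, b can only continue *p, so the proto-segment is *p.
Position 7: Hamini has u, Vuneku has o. Hamini preserves u here (none of its changes turn any other segment into u), so the proto-segment is *u.
Verify the candidate proto-form against each daughter:
Hamini: start from *ripinguk.
  rule 1 (unconditioned shift): ripinguk → ripinkuk
  rule 2: no change — ripinkuk
  rule 3 (intervocalic voicing): ripinkuk → ribinkuk
  ⇒ Hamini ribinkuk
Vuneku: *ripinguk
  ripinguk → ripingok   [vowel merger]
  ripingok → ribingok   [intervocalic voicing]
  ribingok (rule 3 does not apply)
  giving Vuneku ribingok.
No other proto-form is consistent with every reflex, so the reconstruction is *ripinguk.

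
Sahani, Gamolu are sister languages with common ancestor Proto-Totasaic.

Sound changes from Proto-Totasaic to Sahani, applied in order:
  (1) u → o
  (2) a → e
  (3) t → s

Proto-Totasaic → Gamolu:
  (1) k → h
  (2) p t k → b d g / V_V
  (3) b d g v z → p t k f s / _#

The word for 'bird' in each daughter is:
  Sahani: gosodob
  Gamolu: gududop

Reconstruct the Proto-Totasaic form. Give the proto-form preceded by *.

*gutudob

Position 3: Sahani has s, Gamolu has d. Taking the neighbouring segments as reconstructed: Sahani s could go back to *t or *s; Gamolu d could go back to *t or *d — the one source consistent with every daughter is *t.
Position 2: Sahani has o, Gamolu has u. Gamolu preserves u here (none of its changes turn any other segment into u), so the proto-segment is *u.
Position 4: Sahani has o, Gamolu has u. Gamolu preserves u here (none of its changes turn any other segment into u), so the proto-segment is *u.
Continuing position by position gives *gutudob; check it forward:
Sahani: *gutudob > gotodob > gosodob  (by vowel merger, unconditioned shift)
Gamolu: *gutudob
  gutudob (rule 1 does not apply)
  gutudob → gududob   [intervocalic voicing]
  gududob → gududop   [final devoicing]
  giving Gamolu gududop.
*gutudob is the unique common source.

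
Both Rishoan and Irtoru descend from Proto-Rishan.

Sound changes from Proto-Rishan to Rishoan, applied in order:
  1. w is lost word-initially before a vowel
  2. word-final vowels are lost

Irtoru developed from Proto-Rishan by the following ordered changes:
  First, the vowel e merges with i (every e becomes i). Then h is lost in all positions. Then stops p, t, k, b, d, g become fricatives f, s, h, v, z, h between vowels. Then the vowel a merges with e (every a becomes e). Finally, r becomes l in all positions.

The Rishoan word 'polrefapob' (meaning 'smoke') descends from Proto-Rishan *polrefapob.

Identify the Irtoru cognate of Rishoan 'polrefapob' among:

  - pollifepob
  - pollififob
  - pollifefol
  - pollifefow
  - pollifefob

pollifefob

Irtoru: *polrefapob
  polrefapob → polrifapob   [vowel merger]
  polrifapob (rule 2 does not apply)
  polrifapob → polrifafob   [intervocalic lenition]
  polrifafob → polrifefob   [vowel merger]
  polrifefob → pollifefob   [unconditioned shift]
  giving Irtoru pollifefob.
Among the options, 'pollifefob' alone shows every Irtoru change applied in order.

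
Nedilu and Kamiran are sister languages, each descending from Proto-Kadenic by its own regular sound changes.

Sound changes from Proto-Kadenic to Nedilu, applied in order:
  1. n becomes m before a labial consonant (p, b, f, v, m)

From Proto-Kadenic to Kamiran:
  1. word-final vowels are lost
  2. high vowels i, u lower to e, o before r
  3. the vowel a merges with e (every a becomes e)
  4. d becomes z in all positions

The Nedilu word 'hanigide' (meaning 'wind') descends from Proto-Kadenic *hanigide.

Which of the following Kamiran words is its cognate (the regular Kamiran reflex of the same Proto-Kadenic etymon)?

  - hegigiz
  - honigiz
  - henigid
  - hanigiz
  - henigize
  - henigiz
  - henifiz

henigiz

Kamiran: *hanigide
  hanigide → hanigid   [apocope]
  hanigid (rule 2 does not apply)
  hanigid → henigid   [vowel merger]
  henigid → henigiz   [unconditioned shift]
  giving Kamiran henigiz.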